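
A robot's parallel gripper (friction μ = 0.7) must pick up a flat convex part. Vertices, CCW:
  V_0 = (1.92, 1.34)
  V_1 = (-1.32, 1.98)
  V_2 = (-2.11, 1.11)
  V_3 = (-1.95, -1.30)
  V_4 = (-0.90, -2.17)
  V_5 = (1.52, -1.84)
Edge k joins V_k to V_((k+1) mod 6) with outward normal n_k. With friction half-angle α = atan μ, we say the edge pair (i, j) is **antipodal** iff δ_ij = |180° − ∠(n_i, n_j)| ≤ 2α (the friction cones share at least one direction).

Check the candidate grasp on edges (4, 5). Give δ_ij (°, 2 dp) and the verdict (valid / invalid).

α = atan 0.7 = 34.99°;  2α = 69.98°
edge 4: e_4 = (+2.42, +0.33);  n_4 = (+0.1351, -0.9908)
edge 5: e_5 = (+0.40, +3.18);  n_5 = (+0.9922, -0.1248)
∠(n_4, n_5) = 75.07°
δ = |180° − 75.07°| = 104.93°
104.93° > 2α = 69.98°  →  invalid

δ = 104.93°, invalid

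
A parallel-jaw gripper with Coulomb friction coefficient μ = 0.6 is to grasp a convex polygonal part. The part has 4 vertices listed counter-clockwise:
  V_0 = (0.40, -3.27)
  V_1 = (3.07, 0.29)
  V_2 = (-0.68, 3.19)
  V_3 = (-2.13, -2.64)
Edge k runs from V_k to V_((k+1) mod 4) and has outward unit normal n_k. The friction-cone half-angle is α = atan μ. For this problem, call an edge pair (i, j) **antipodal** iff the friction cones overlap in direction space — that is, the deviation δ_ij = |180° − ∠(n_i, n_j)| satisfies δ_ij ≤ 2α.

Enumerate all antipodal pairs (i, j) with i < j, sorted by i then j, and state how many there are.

α = atan 0.6 = 30.96°;  2α = 61.93°
n_0 = (+0.8000, -0.6000)
n_1 = (+0.6117, +0.7911)
n_2 = (-0.9704, +0.2414)
n_3 = (-0.2416, -0.9704)
  (0,1): δ = 90.85°  ·
  (0,2): δ = 22.90°  ✓
  (0,3): δ = 112.89°  ·
  (1,2): δ = 66.25°  ·
  (1,3): δ = 23.73°  ✓
  (2,3): δ = 90.02°  ·
antipodal pairs: 2

count = 2; pairs: (0,2), (1,3)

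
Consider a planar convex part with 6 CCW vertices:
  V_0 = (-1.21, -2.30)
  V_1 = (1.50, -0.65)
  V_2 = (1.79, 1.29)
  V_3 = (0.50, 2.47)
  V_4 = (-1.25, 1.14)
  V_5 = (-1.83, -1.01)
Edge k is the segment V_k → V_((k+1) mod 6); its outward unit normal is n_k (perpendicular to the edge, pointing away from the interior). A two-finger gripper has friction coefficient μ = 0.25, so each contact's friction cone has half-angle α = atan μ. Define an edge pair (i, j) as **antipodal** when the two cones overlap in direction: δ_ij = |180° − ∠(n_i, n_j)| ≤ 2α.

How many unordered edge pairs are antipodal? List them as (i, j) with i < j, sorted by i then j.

count = 3; pairs: (0,3), (1,4), (2,5)

α = atan 0.25 = 14.04°;  2α = 28.07°
n_0 = (+0.5200, -0.8541)
n_1 = (+0.9890, -0.1478)
n_2 = (+0.6749, +0.7379)
n_3 = (-0.6051, +0.7962)
n_4 = (-0.9655, +0.2605)
n_5 = (-0.9013, -0.4332)
  (0,1): δ = 129.84°  ·
  (0,2): δ = 73.79°  ·
  (0,3): δ = 5.90°  ✓
  (0,4): δ = 43.57°  ·
  (0,5): δ = 84.33°  ·
  (1,2): δ = 123.95°  ·
  (1,3): δ = 44.26°  ·
  (1,4): δ = 6.60°  ✓
  (1,5): δ = 34.17°  ·
  (2,3): δ = 100.32°  ·
  (2,4): δ = 62.65°  ·
  (2,5): δ = 21.88°  ✓
  (3,4): δ = 142.33°  ·
  (3,5): δ = 101.56°  ·
  (4,5): δ = 139.23°  ·
antipodal pairs: 3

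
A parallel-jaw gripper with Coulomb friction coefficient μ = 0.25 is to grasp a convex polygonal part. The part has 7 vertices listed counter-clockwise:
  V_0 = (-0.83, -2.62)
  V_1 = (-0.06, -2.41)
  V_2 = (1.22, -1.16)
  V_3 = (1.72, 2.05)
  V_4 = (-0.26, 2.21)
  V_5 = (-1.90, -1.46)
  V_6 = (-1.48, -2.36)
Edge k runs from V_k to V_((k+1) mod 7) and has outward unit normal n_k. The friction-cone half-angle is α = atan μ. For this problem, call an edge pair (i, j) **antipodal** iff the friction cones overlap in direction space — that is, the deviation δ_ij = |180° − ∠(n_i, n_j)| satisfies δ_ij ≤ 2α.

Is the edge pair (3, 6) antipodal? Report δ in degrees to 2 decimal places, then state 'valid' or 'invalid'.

α = atan 0.25 = 14.04°;  2α = 28.07°
edge 3: e_3 = (-1.98, +0.16);  n_3 = (+0.0805, +0.9968)
edge 6: e_6 = (+0.65, -0.26);  n_6 = (-0.3714, -0.9285)
∠(n_3, n_6) = 162.82°
δ = |180° − 162.82°| = 17.18°
17.18° ≤ 2α = 28.07°  →  valid

δ = 17.18°, valid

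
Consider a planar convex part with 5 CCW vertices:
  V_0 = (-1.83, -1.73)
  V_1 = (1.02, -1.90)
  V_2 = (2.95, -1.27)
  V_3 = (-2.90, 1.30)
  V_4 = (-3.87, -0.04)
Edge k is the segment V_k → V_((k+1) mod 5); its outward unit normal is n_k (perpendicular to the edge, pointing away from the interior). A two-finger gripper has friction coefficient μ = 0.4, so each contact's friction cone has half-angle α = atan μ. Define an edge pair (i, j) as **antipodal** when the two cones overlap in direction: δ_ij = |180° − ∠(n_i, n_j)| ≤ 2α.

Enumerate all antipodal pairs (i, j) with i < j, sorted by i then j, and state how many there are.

α = atan 0.4 = 21.80°;  2α = 43.60°
n_0 = (-0.0595, -0.9982)
n_1 = (+0.3103, -0.9506)
n_2 = (+0.4022, +0.9155)
n_3 = (-0.8100, +0.5864)
n_4 = (-0.6380, -0.7701)
  (0,1): δ = 158.51°  ·
  (0,2): δ = 20.30°  ✓
  (0,3): δ = 57.51°  ·
  (0,4): δ = 143.77°  ·
  (1,2): δ = 41.79°  ✓
  (1,3): δ = 36.02°  ✓
  (1,4): δ = 122.28°  ·
  (2,3): δ = 102.18°  ·
  (2,4): δ = 15.92°  ✓
  (3,4): δ = 93.74°  ·
antipodal pairs: 4

count = 4; pairs: (0,2), (1,2), (1,3), (2,4)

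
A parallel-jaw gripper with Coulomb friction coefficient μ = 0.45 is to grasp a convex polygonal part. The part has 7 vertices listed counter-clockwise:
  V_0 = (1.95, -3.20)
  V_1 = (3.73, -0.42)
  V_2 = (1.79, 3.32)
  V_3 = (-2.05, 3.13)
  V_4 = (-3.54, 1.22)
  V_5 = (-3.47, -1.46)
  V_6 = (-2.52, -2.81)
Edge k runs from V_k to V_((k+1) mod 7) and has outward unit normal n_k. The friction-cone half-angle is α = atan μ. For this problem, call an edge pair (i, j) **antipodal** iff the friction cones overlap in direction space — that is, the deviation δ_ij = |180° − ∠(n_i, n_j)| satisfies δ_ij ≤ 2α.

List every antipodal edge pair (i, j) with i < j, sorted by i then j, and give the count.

count = 5; pairs: (0,3), (0,4), (1,4), (1,5), (2,6)

α = atan 0.45 = 24.23°;  2α = 48.46°
n_0 = (+0.8422, -0.5392)
n_1 = (+0.8877, +0.4605)
n_2 = (-0.0494, +0.9988)
n_3 = (-0.7885, +0.6151)
n_4 = (-0.9997, -0.0261)
n_5 = (-0.8178, -0.5755)
n_6 = (-0.0869, -0.9962)
  (0,1): δ = 119.95°  ·
  (0,2): δ = 54.54°  ·
  (0,3): δ = 5.33°  ✓
  (0,4): δ = 34.13°  ✓
  (0,5): δ = 67.77°  ·
  (0,6): δ = 117.64°  ·
  (1,2): δ = 114.58°  ·
  (1,3): δ = 65.37°  ·
  (1,4): δ = 25.92°  ✓
  (1,5): δ = 7.72°  ✓
  (1,6): δ = 57.60°  ·
  (2,3): δ = 130.79°  ·
  (2,4): δ = 91.34°  ·
  (2,5): δ = 57.70°  ·
  (2,6): δ = 7.82°  ✓
  (3,4): δ = 140.55°  ·
  (3,5): δ = 106.91°  ·
  (3,6): δ = 57.03°  ·
  (4,5): δ = 146.36°  ·
  (4,6): δ = 96.48°  ·
  (5,6): δ = 130.12°  ·
antipodal pairs: 5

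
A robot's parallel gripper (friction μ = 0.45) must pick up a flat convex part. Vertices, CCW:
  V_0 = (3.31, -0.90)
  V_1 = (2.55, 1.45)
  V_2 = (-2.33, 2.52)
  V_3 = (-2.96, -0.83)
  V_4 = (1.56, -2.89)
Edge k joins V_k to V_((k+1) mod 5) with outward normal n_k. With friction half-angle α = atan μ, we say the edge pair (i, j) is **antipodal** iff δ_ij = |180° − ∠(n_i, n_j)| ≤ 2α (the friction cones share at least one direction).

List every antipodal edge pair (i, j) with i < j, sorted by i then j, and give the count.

α = atan 0.45 = 24.23°;  2α = 48.46°
n_0 = (+0.9515, +0.3077)
n_1 = (+0.2142, +0.9768)
n_2 = (-0.9828, +0.1848)
n_3 = (-0.4147, -0.9100)
n_4 = (+0.7509, -0.6604)
  (0,1): δ = 120.29°  ·
  (0,2): δ = 28.57°  ✓
  (0,3): δ = 47.58°  ✓
  (0,4): δ = 120.75°  ·
  (1,2): δ = 88.28°  ·
  (1,3): δ = 12.13°  ✓
  (1,4): δ = 61.04°  ·
  (2,3): δ = 103.85°  ·
  (2,4): δ = 30.68°  ✓
  (3,4): δ = 106.83°  ·
antipodal pairs: 4

count = 4; pairs: (0,2), (0,3), (1,3), (2,4)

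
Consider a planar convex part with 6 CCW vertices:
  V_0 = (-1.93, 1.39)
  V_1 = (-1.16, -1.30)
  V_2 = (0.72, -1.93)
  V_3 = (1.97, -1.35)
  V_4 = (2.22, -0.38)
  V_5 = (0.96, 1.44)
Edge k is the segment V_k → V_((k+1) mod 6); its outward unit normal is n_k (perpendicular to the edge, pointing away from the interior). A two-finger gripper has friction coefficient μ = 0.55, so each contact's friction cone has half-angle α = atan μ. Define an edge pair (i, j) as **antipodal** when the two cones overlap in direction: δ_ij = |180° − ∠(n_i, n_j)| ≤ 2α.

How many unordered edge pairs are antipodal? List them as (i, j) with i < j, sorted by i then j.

α = atan 0.55 = 28.81°;  2α = 57.62°
n_0 = (-0.9614, -0.2752)
n_1 = (-0.3177, -0.9482)
n_2 = (+0.4209, -0.9071)
n_3 = (+0.9684, -0.2496)
n_4 = (+0.8222, +0.5692)
n_5 = (-0.0173, +0.9999)
  (0,1): δ = 124.50°  ·
  (0,2): δ = 81.08°  ·
  (0,3): δ = 30.43°  ✓
  (0,4): δ = 18.72°  ✓
  (0,5): δ = 75.02°  ·
  (1,2): δ = 136.58°  ·
  (1,3): δ = 85.93°  ·
  (1,4): δ = 36.78°  ✓
  (1,5): δ = 19.52°  ✓
  (2,3): δ = 129.34°  ·
  (2,4): δ = 80.20°  ·
  (2,5): δ = 23.90°  ✓
  (3,4): δ = 130.85°  ·
  (3,5): δ = 74.56°  ·
  (4,5): δ = 123.70°  ·
antipodal pairs: 5

count = 5; pairs: (0,3), (0,4), (1,4), (1,5), (2,5)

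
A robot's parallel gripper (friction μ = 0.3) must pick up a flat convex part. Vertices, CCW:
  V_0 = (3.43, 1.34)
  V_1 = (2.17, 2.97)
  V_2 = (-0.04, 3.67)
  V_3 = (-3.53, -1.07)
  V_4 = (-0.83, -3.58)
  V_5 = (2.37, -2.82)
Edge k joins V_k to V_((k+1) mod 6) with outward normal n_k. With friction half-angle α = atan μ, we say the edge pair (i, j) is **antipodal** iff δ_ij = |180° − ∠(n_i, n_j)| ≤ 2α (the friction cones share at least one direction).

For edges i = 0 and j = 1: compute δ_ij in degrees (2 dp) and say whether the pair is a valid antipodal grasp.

α = atan 0.3 = 16.70°;  2α = 33.40°
edge 0: e_0 = (-1.26, +1.63);  n_0 = (+0.7912, +0.6116)
edge 1: e_1 = (-2.21, +0.70);  n_1 = (+0.3020, +0.9533)
∠(n_0, n_1) = 34.72°
δ = |180° − 34.72°| = 145.28°
145.28° > 2α = 33.40°  →  invalid

δ = 145.28°, invalid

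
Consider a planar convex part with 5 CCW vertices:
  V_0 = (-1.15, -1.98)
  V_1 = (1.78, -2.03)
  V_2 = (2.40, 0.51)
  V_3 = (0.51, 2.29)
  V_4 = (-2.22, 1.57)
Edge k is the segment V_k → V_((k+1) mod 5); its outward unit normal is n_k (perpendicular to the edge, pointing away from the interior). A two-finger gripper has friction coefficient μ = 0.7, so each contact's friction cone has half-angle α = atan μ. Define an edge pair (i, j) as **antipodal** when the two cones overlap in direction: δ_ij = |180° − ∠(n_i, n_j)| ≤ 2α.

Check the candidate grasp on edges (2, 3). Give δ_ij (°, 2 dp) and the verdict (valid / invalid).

α = atan 0.7 = 34.99°;  2α = 69.98°
edge 2: e_2 = (-1.89, +1.78);  n_2 = (+0.6856, +0.7280)
edge 3: e_3 = (-2.73, -0.72);  n_3 = (-0.2550, +0.9669)
∠(n_2, n_3) = 58.06°
δ = |180° − 58.06°| = 121.94°
121.94° > 2α = 69.98°  →  invalid

δ = 121.94°, invalid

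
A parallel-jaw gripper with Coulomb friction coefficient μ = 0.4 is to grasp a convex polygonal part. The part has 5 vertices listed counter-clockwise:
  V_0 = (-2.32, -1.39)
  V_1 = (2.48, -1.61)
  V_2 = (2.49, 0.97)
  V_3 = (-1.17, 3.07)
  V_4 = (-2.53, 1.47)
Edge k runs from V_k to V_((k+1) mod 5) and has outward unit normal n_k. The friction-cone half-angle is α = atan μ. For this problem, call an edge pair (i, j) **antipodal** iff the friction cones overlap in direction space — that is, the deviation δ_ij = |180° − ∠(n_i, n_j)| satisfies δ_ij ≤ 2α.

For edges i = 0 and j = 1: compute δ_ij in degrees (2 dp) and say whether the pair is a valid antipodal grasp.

α = atan 0.4 = 21.80°;  2α = 43.60°
edge 0: e_0 = (+4.80, -0.22);  n_0 = (-0.0458, -0.9990)
edge 1: e_1 = (+0.01, +2.58);  n_1 = (+1.0000, -0.0039)
∠(n_0, n_1) = 92.40°
δ = |180° − 92.40°| = 87.60°
87.60° > 2α = 43.60°  →  invalid

δ = 87.60°, invalid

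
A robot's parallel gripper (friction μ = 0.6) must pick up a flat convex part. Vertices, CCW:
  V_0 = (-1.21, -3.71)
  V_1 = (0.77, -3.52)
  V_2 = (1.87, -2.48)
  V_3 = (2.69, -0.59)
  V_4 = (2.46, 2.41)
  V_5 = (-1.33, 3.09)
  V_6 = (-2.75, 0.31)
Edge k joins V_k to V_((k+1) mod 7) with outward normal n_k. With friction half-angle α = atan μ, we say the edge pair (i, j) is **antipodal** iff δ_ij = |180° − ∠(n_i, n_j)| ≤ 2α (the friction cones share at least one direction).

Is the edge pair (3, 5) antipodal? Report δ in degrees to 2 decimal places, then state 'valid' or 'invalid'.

δ = 31.44°, valid

α = atan 0.6 = 30.96°;  2α = 61.93°
edge 3: e_3 = (-0.23, +3.00);  n_3 = (+0.9971, +0.0764)
edge 5: e_5 = (-1.42, -2.78);  n_5 = (-0.8906, +0.4549)
∠(n_3, n_5) = 148.56°
δ = |180° − 148.56°| = 31.44°
31.44° ≤ 2α = 61.93°  →  valid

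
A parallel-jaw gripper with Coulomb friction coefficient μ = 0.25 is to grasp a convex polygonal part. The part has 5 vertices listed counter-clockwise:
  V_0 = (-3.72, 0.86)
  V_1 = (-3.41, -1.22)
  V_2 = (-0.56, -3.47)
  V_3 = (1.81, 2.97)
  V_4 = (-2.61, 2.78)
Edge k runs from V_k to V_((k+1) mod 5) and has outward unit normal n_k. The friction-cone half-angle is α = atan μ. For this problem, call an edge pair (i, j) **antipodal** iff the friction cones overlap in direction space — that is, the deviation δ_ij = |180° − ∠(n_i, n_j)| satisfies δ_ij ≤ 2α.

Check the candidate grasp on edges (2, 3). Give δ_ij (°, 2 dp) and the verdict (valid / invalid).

α = atan 0.25 = 14.04°;  2α = 28.07°
edge 2: e_2 = (+2.37, +6.44);  n_2 = (+0.9385, -0.3454)
edge 3: e_3 = (-4.42, -0.19);  n_3 = (-0.0429, +0.9991)
∠(n_2, n_3) = 112.67°
δ = |180° − 112.67°| = 67.33°
67.33° > 2α = 28.07°  →  invalid

δ = 67.33°, invalid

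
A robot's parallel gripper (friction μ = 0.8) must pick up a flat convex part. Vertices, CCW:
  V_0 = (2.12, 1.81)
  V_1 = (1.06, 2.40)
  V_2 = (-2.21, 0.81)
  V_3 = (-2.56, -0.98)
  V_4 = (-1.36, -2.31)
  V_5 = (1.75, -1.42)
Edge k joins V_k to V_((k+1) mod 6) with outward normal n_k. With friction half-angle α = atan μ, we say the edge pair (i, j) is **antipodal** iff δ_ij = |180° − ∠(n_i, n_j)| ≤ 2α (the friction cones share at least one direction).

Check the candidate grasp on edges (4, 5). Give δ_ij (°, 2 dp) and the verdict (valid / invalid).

δ = 112.50°, invalid

α = atan 0.8 = 38.66°;  2α = 77.32°
edge 4: e_4 = (+3.11, +0.89);  n_4 = (+0.2751, -0.9614)
edge 5: e_5 = (+0.37, +3.23);  n_5 = (+0.9935, -0.1138)
∠(n_4, n_5) = 67.50°
δ = |180° − 67.50°| = 112.50°
112.50° > 2α = 77.32°  →  invalid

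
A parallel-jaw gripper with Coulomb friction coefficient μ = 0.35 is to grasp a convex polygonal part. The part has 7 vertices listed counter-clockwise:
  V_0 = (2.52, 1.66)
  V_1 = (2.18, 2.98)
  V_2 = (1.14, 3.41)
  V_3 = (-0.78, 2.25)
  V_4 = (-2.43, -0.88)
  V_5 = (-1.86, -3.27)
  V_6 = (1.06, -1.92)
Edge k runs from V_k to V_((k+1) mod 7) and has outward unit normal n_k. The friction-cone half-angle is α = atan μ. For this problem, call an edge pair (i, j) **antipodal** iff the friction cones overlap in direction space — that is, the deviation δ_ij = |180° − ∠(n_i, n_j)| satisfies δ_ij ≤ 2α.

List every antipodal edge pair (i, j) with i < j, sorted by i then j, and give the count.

α = atan 0.35 = 19.29°;  2α = 38.58°
n_0 = (+0.9684, +0.2494)
n_1 = (+0.3821, +0.9241)
n_2 = (-0.5171, +0.8559)
n_3 = (-0.8846, +0.4663)
n_4 = (-0.9727, -0.2320)
n_5 = (+0.4196, -0.9077)
n_6 = (+0.9260, -0.3776)
  (0,1): δ = 126.91°  ·
  (0,2): δ = 73.31°  ·
  (0,3): δ = 42.24°  ·
  (0,4): δ = 1.03°  ✓
  (0,5): δ = 100.37°  ·
  (0,6): δ = 143.37°  ·
  (1,2): δ = 126.40°  ·
  (1,3): δ = 95.33°  ·
  (1,4): δ = 54.12°  ·
  (1,5): δ = 47.28°  ·
  (1,6): δ = 90.28°  ·
  (2,3): δ = 148.94°  ·
  (2,4): δ = 107.72°  ·
  (2,5): δ = 6.33°  ✓
  (2,6): δ = 36.67°  ✓
  (3,4): δ = 138.79°  ·
  (3,5): δ = 37.39°  ✓
  (3,6): δ = 5.61°  ✓
  (4,5): δ = 78.60°  ·
  (4,6): δ = 35.60°  ✓
  (5,6): δ = 137.00°  ·
antipodal pairs: 6

count = 6; pairs: (0,4), (2,5), (2,6), (3,5), (3,6), (4,6)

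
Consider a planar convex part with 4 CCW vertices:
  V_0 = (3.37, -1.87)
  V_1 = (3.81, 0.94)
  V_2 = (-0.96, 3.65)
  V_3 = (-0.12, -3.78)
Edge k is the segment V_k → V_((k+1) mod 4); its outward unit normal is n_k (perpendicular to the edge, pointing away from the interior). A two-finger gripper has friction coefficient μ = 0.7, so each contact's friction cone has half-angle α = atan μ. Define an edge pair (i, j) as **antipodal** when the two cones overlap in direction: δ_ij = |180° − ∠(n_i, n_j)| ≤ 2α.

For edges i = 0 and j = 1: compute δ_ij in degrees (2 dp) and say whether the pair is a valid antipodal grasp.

α = atan 0.7 = 34.99°;  2α = 69.98°
edge 0: e_0 = (+0.44, +2.81);  n_0 = (+0.9880, -0.1547)
edge 1: e_1 = (-4.77, +2.71);  n_1 = (+0.4940, +0.8695)
∠(n_0, n_1) = 69.30°
δ = |180° − 69.30°| = 110.70°
110.70° > 2α = 69.98°  →  invalid

δ = 110.70°, invalid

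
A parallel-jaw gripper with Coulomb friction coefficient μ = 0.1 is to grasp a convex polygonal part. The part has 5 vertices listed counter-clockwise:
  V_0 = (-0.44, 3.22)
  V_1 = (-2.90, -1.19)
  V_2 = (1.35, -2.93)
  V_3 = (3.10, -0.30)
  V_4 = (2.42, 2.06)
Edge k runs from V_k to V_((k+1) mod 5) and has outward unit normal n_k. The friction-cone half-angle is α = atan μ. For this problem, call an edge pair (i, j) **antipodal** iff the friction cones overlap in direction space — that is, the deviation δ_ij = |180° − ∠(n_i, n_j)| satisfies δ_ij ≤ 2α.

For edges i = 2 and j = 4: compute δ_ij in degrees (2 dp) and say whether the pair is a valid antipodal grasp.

α = atan 0.1 = 5.71°;  2α = 11.42°
edge 2: e_2 = (+1.75, +2.63);  n_2 = (+0.8325, -0.5540)
edge 4: e_4 = (-2.86, +1.16);  n_4 = (+0.3759, +0.9267)
∠(n_2, n_4) = 101.56°
δ = |180° − 101.56°| = 78.44°
78.44° > 2α = 11.42°  →  invalid

δ = 78.44°, invalid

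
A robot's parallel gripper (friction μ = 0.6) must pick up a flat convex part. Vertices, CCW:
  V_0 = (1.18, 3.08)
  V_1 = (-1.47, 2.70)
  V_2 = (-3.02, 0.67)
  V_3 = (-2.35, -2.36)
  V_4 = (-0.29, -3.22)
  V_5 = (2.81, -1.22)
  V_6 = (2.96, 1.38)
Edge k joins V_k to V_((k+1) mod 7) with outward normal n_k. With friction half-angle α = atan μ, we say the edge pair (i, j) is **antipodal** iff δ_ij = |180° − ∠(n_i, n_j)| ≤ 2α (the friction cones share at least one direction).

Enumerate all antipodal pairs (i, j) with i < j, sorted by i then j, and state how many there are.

α = atan 0.6 = 30.96°;  2α = 61.93°
n_0 = (-0.1419, +0.9899)
n_1 = (-0.7948, +0.6069)
n_2 = (-0.9764, -0.2159)
n_3 = (-0.3853, -0.9228)
n_4 = (+0.5421, -0.8403)
n_5 = (+0.9983, -0.0576)
n_6 = (+0.6907, +0.7232)
  (0,1): δ = 135.52°  ·
  (0,2): δ = 85.69°  ·
  (0,3): δ = 30.82°  ✓
  (0,4): δ = 24.67°  ✓
  (0,5): δ = 78.54°  ·
  (0,6): δ = 128.16°  ·
  (1,2): δ = 130.17°  ·
  (1,3): δ = 75.30°  ·
  (1,4): δ = 19.81°  ✓
  (1,5): δ = 34.06°  ✓
  (1,6): δ = 83.68°  ·
  (2,3): δ = 125.13°  ·
  (2,4): δ = 69.64°  ·
  (2,5): δ = 15.77°  ✓
  (2,6): δ = 33.85°  ✓
  (3,4): δ = 124.51°  ·
  (3,5): δ = 70.64°  ·
  (3,6): δ = 21.02°  ✓
  (4,5): δ = 126.13°  ·
  (4,6): δ = 76.51°  ·
  (5,6): δ = 130.38°  ·
antipodal pairs: 7

count = 7; pairs: (0,3), (0,4), (1,4), (1,5), (2,5), (2,6), (3,6)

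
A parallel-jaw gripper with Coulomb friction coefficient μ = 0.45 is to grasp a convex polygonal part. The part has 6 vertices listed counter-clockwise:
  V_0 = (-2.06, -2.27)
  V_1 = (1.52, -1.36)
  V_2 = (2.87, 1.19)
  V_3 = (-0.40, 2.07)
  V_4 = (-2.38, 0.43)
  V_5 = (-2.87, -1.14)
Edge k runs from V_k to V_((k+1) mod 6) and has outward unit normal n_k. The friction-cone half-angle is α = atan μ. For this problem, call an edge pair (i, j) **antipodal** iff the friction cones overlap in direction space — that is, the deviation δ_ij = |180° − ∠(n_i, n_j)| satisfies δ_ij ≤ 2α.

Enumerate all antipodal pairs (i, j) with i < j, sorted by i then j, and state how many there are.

count = 5; pairs: (0,2), (0,3), (1,3), (1,4), (2,5)

α = atan 0.45 = 24.23°;  2α = 48.46°
n_0 = (+0.2464, -0.9692)
n_1 = (+0.8838, -0.4679)
n_2 = (+0.2599, +0.9656)
n_3 = (-0.6379, +0.7701)
n_4 = (-0.9546, +0.2979)
n_5 = (-0.8128, -0.5826)
  (0,1): δ = 132.16°  ·
  (0,2): δ = 29.32°  ✓
  (0,3): δ = 25.37°  ✓
  (0,4): δ = 58.40°  ·
  (0,5): δ = 111.37°  ·
  (1,2): δ = 77.16°  ·
  (1,3): δ = 22.47°  ✓
  (1,4): δ = 10.56°  ✓
  (1,5): δ = 63.53°  ·
  (2,3): δ = 125.30°  ·
  (2,4): δ = 92.27°  ·
  (2,5): δ = 39.30°  ✓
  (3,4): δ = 146.97°  ·
  (3,5): δ = 94.00°  ·
  (4,5): δ = 127.03°  ·
antipodal pairs: 5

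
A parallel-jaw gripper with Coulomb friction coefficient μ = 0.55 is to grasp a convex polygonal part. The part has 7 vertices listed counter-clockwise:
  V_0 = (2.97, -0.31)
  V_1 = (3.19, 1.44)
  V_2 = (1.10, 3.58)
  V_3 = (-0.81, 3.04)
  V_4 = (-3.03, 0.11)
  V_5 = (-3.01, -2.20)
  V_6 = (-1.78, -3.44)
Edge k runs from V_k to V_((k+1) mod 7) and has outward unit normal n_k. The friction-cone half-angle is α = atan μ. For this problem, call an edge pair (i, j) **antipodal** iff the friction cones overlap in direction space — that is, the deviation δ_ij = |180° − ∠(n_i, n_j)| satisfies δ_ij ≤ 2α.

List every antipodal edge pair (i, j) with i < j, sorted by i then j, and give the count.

α = atan 0.55 = 28.81°;  2α = 57.62°
n_0 = (+0.9922, -0.1247)
n_1 = (+0.7154, +0.6987)
n_2 = (-0.2721, +0.9623)
n_3 = (-0.7971, +0.6039)
n_4 = (-1.0000, -0.0087)
n_5 = (-0.7100, -0.7042)
n_6 = (+0.5502, -0.8350)
  (0,1): δ = 128.51°  ·
  (0,2): δ = 67.05°  ·
  (0,3): δ = 29.99°  ✓
  (0,4): δ = 7.66°  ✓
  (0,5): δ = 51.93°  ✓
  (0,6): δ = 130.55°  ·
  (1,2): δ = 118.54°  ·
  (1,3): δ = 81.47°  ·
  (1,4): δ = 43.83°  ✓
  (1,5): δ = 0.45°  ✓
  (1,6): δ = 79.06°  ·
  (2,3): δ = 142.94°  ·
  (2,4): δ = 105.29°  ·
  (2,5): δ = 61.02°  ·
  (2,6): δ = 17.60°  ✓
  (3,4): δ = 142.35°  ·
  (3,5): δ = 98.08°  ·
  (3,6): δ = 19.47°  ✓
  (4,5): δ = 135.73°  ·
  (4,6): δ = 57.11°  ✓
  (5,6): δ = 101.39°  ·
antipodal pairs: 8

count = 8; pairs: (0,3), (0,4), (0,5), (1,4), (1,5), (2,6), (3,6), (4,6)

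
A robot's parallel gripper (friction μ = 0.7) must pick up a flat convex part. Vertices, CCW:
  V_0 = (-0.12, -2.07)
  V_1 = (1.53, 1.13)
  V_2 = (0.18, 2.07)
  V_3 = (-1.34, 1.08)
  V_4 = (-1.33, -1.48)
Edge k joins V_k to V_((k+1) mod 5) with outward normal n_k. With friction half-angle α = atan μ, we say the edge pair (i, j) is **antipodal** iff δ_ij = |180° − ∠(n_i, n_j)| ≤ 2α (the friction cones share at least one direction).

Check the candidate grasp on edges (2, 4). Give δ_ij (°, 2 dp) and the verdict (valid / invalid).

δ = 59.07°, valid

α = atan 0.7 = 34.99°;  2α = 69.98°
edge 2: e_2 = (-1.52, -0.99);  n_2 = (-0.5458, +0.8379)
edge 4: e_4 = (+1.21, -0.59);  n_4 = (-0.4383, -0.8988)
∠(n_2, n_4) = 120.93°
δ = |180° − 120.93°| = 59.07°
59.07° ≤ 2α = 69.98°  →  valid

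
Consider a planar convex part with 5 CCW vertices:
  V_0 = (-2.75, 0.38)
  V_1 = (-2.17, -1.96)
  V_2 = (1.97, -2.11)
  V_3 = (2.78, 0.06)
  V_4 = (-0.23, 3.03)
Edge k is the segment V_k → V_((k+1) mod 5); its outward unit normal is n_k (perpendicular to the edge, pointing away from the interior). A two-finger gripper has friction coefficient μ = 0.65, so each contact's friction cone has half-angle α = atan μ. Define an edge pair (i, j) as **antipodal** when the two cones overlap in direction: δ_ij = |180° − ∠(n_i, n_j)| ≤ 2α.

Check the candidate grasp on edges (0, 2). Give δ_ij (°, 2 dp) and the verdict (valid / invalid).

α = atan 0.65 = 33.02°;  2α = 66.05°
edge 0: e_0 = (+0.58, -2.34);  n_0 = (-0.9706, -0.2406)
edge 2: e_2 = (+0.81, +2.17);  n_2 = (+0.9369, -0.3497)
∠(n_0, n_2) = 145.61°
δ = |180° − 145.61°| = 34.39°
34.39° ≤ 2α = 66.05°  →  valid

δ = 34.39°, valid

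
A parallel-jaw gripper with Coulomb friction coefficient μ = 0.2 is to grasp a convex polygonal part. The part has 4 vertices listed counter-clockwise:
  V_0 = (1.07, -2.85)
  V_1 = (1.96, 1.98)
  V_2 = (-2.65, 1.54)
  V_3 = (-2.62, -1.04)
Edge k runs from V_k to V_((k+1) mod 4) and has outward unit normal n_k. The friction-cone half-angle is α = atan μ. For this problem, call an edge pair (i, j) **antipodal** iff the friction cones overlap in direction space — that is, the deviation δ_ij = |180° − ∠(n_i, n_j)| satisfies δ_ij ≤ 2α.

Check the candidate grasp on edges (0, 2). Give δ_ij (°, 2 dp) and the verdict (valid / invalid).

α = atan 0.2 = 11.31°;  2α = 22.62°
edge 0: e_0 = (+0.89, +4.83);  n_0 = (+0.9834, -0.1812)
edge 2: e_2 = (+0.03, -2.58);  n_2 = (-0.9999, -0.0116)
∠(n_0, n_2) = 168.89°
δ = |180° − 168.89°| = 11.11°
11.11° ≤ 2α = 22.62°  →  valid

δ = 11.11°, valid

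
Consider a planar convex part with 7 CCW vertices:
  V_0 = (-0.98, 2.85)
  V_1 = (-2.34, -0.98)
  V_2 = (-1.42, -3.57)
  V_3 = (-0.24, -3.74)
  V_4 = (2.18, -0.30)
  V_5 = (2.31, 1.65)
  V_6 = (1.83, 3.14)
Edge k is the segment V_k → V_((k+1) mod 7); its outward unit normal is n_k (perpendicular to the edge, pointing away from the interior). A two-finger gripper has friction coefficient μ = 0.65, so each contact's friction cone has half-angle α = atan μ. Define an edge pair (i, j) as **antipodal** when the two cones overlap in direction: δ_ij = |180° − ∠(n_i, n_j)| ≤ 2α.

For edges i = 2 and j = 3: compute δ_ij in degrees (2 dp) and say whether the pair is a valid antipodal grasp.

δ = 116.93°, invalid

α = atan 0.65 = 33.02°;  2α = 66.05°
edge 2: e_2 = (+1.18, -0.17);  n_2 = (-0.1426, -0.9898)
edge 3: e_3 = (+2.42, +3.44);  n_3 = (+0.8179, -0.5754)
∠(n_2, n_3) = 63.07°
δ = |180° − 63.07°| = 116.93°
116.93° > 2α = 66.05°  →  invalid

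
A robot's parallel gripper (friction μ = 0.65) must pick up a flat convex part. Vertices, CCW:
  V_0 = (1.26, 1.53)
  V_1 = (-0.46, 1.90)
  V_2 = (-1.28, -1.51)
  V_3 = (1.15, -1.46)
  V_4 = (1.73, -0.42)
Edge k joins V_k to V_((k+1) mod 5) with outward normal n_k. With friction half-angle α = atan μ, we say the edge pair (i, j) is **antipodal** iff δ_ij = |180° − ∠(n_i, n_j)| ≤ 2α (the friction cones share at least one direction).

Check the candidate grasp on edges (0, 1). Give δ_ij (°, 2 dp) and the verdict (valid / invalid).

δ = 91.38°, invalid

α = atan 0.65 = 33.02°;  2α = 66.05°
edge 0: e_0 = (-1.72, +0.37);  n_0 = (+0.2103, +0.9776)
edge 1: e_1 = (-0.82, -3.41);  n_1 = (-0.9723, +0.2338)
∠(n_0, n_1) = 88.62°
δ = |180° − 88.62°| = 91.38°
91.38° > 2α = 66.05°  →  invalid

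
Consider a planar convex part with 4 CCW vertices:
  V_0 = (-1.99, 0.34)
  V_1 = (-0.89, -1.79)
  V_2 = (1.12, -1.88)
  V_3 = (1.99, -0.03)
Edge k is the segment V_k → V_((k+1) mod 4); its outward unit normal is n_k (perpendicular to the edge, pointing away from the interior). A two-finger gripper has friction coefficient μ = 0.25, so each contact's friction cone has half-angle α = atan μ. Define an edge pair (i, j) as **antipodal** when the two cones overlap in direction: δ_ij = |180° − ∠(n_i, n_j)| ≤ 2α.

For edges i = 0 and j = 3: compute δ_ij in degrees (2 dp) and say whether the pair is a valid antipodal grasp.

δ = 57.38°, invalid

α = atan 0.25 = 14.04°;  2α = 28.07°
edge 0: e_0 = (+1.10, -2.13);  n_0 = (-0.8885, -0.4589)
edge 3: e_3 = (-3.98, +0.37);  n_3 = (+0.0926, +0.9957)
∠(n_0, n_3) = 122.62°
δ = |180° − 122.62°| = 57.38°
57.38° > 2α = 28.07°  →  invalid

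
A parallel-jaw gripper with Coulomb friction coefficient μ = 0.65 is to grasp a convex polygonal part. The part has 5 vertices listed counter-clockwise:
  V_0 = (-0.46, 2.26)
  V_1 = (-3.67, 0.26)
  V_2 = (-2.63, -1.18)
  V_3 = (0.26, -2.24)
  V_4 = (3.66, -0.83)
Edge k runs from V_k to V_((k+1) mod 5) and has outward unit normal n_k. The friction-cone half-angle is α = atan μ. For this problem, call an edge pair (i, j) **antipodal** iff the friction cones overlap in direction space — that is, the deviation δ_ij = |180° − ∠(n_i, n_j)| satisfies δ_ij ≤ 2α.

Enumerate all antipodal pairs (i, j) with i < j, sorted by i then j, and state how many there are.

count = 5; pairs: (0,2), (0,3), (1,4), (2,4), (3,4)

α = atan 0.65 = 33.02°;  2α = 66.05°
n_0 = (-0.5288, +0.8487)
n_1 = (-0.8107, -0.5855)
n_2 = (-0.3444, -0.9388)
n_3 = (+0.3831, -0.9237)
n_4 = (+0.6000, +0.8000)
  (0,1): δ = 86.09°  ·
  (0,2): δ = 52.07°  ✓
  (0,3): δ = 9.40°  ✓
  (0,4): δ = 111.21°  ·
  (1,2): δ = 145.98°  ·
  (1,3): δ = 103.31°  ·
  (1,4): δ = 17.29°  ✓
  (2,3): δ = 137.33°  ·
  (2,4): δ = 16.73°  ✓
  (3,4): δ = 59.39°  ✓
antipodal pairs: 5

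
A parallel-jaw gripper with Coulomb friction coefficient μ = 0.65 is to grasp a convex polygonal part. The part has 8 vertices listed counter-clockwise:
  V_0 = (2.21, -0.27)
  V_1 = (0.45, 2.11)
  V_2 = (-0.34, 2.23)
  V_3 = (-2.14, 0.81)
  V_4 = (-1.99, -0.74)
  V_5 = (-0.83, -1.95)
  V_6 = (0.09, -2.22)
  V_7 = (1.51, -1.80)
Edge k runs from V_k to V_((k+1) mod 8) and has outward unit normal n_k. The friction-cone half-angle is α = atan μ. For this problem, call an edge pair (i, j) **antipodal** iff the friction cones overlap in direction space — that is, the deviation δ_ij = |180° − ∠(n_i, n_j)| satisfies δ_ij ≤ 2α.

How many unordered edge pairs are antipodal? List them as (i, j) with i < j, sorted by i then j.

count = 10; pairs: (0,3), (0,4), (0,5), (1,4), (1,5), (1,6), (2,5), (2,6), (2,7), (3,7)

α = atan 0.65 = 33.02°;  2α = 66.05°
n_0 = (+0.8040, +0.5946)
n_1 = (+0.1502, +0.9887)
n_2 = (-0.6194, +0.7851)
n_3 = (-0.9954, -0.0963)
n_4 = (-0.7219, -0.6920)
n_5 = (-0.2816, -0.9595)
n_6 = (+0.2836, -0.9589)
n_7 = (+0.9093, -0.4160)
  (0,1): δ = 135.12°  ·
  (0,2): δ = 88.21°  ·
  (0,3): δ = 30.96°  ✓
  (0,4): δ = 7.31°  ✓
  (0,5): δ = 37.16°  ✓
  (0,6): δ = 69.99°  ·
  (0,7): δ = 118.93°  ·
  (1,2): δ = 133.09°  ·
  (1,3): δ = 75.84°  ·
  (1,4): δ = 37.57°  ✓
  (1,5): δ = 7.72°  ✓
  (1,6): δ = 25.11°  ✓
  (1,7): δ = 74.05°  ·
  (2,3): δ = 122.74°  ·
  (2,4): δ = 84.48°  ·
  (2,5): δ = 54.63°  ✓
  (2,6): δ = 21.79°  ✓
  (2,7): δ = 27.15°  ✓
  (3,4): δ = 141.74°  ·
  (3,5): δ = 111.88°  ·
  (3,6): δ = 79.05°  ·
  (3,7): δ = 30.11°  ✓
  (4,5): δ = 150.15°  ·
  (4,6): δ = 117.31°  ·
  (4,7): δ = 68.38°  ·
  (5,6): δ = 147.17°  ·
  (5,7): δ = 98.23°  ·
  (6,7): δ = 131.06°  ·
antipodal pairs: 10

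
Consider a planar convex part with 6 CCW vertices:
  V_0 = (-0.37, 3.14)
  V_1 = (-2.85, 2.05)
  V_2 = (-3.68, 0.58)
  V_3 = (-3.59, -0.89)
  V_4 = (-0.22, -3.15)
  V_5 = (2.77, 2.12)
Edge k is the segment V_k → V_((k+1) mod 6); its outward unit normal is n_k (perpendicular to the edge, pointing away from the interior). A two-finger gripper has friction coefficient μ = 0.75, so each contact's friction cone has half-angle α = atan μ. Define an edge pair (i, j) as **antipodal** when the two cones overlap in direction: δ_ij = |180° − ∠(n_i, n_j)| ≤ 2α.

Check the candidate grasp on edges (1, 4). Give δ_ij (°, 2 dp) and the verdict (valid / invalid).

δ = 0.12°, valid

α = atan 0.75 = 36.87°;  2α = 73.74°
edge 1: e_1 = (-0.83, -1.47);  n_1 = (-0.8708, +0.4917)
edge 4: e_4 = (+2.99, +5.27);  n_4 = (+0.8698, -0.4935)
∠(n_1, n_4) = 179.88°
δ = |180° − 179.88°| = 0.12°
0.12° ≤ 2α = 73.74°  →  valid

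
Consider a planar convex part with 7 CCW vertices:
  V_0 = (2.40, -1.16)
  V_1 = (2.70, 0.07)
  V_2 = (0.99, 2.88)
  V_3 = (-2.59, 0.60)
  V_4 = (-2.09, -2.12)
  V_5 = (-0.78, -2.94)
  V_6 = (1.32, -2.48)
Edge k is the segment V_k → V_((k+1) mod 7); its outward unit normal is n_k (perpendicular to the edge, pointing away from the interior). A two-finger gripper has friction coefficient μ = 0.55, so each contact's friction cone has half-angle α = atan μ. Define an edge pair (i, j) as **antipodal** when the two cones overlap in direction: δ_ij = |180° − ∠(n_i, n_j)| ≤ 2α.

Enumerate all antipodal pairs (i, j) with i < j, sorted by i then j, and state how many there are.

count = 7; pairs: (0,2), (0,3), (1,3), (1,4), (2,5), (2,6), (3,6)

α = atan 0.55 = 28.81°;  2α = 57.62°
n_0 = (+0.9715, -0.2370)
n_1 = (+0.8543, +0.5199)
n_2 = (-0.5372, +0.8435)
n_3 = (-0.9835, -0.1808)
n_4 = (-0.5306, -0.8476)
n_5 = (+0.2140, -0.9768)
n_6 = (+0.7740, -0.6332)
  (0,1): δ = 134.97°  ·
  (0,2): δ = 43.80°  ✓
  (0,3): δ = 24.12°  ✓
  (0,4): δ = 71.66°  ·
  (0,5): δ = 116.06°  ·
  (0,6): δ = 154.42°  ·
  (1,2): δ = 88.83°  ·
  (1,3): δ = 20.91°  ✓
  (1,4): δ = 26.63°  ✓
  (1,5): δ = 71.03°  ·
  (1,6): δ = 109.39°  ·
  (2,3): δ = 112.08°  ·
  (2,4): δ = 64.54°  ·
  (2,5): δ = 20.14°  ✓
  (2,6): δ = 18.22°  ✓
  (3,4): δ = 132.46°  ·
  (3,5): δ = 88.06°  ·
  (3,6): δ = 49.71°  ✓
  (4,5): δ = 135.60°  ·
  (4,6): δ = 97.24°  ·
  (5,6): δ = 141.64°  ·
antipodal pairs: 7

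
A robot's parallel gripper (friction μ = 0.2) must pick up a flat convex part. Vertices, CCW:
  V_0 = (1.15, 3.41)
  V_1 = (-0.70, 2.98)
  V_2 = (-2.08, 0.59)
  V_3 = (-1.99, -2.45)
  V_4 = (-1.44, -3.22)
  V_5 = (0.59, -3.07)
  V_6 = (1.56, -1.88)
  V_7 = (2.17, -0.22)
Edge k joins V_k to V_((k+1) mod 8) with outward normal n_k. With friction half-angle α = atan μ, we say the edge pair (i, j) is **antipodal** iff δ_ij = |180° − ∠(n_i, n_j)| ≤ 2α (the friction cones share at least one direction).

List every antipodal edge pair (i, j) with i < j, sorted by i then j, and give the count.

count = 6; pairs: (0,4), (1,5), (1,6), (2,6), (2,7), (3,7)

α = atan 0.2 = 11.31°;  2α = 22.62°
n_0 = (-0.2264, +0.9740)
n_1 = (-0.8660, +0.5000)
n_2 = (-0.9996, -0.0296)
n_3 = (-0.8137, -0.5812)
n_4 = (+0.0737, -0.9973)
n_5 = (+0.7751, -0.6318)
n_6 = (+0.9386, -0.3449)
n_7 = (+0.9627, +0.2705)
  (0,1): δ = 133.09°  ·
  (0,2): δ = 101.39°  ·
  (0,3): δ = 67.55°  ·
  (0,4): δ = 8.86°  ✓
  (0,5): δ = 37.73°  ·
  (0,6): δ = 56.74°  ·
  (0,7): δ = 92.61°  ·
  (1,2): δ = 148.30°  ·
  (1,3): δ = 114.46°  ·
  (1,4): δ = 55.77°  ·
  (1,5): δ = 9.18°  ✓
  (1,6): δ = 9.83°  ✓
  (1,7): δ = 45.70°  ·
  (2,3): δ = 146.16°  ·
  (2,4): δ = 87.47°  ·
  (2,5): δ = 40.88°  ·
  (2,6): δ = 21.87°  ✓
  (2,7): δ = 14.00°  ✓
  (3,4): δ = 121.31°  ·
  (3,5): δ = 74.72°  ·
  (3,6): δ = 55.71°  ·
  (3,7): δ = 19.84°  ✓
  (4,5): δ = 133.41°  ·
  (4,6): δ = 114.40°  ·
  (4,7): δ = 78.53°  ·
  (5,6): δ = 160.99°  ·
  (5,7): δ = 125.12°  ·
  (6,7): δ = 144.13°  ·
antipodal pairs: 6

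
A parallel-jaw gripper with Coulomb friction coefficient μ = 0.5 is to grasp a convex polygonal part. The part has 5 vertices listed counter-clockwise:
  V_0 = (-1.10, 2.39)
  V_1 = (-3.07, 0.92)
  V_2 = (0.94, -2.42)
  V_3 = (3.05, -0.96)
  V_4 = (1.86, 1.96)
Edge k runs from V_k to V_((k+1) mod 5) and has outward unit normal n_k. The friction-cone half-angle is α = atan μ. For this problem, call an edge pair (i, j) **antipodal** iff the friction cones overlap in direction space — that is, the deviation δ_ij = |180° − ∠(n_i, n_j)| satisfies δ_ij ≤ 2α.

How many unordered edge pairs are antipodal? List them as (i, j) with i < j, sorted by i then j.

α = atan 0.5 = 26.57°;  2α = 53.13°
n_0 = (-0.5980, +0.8015)
n_1 = (-0.6400, -0.7684)
n_2 = (+0.5690, -0.8223)
n_3 = (+0.9261, +0.3774)
n_4 = (+0.1438, +0.9896)
  (0,1): δ = 76.52°  ·
  (0,2): δ = 2.05°  ✓
  (0,3): δ = 75.44°  ·
  (0,4): δ = 135.00°  ·
  (1,2): δ = 105.53°  ·
  (1,3): δ = 28.04°  ✓
  (1,4): δ = 31.53°  ✓
  (2,3): δ = 102.51°  ·
  (2,4): δ = 42.95°  ✓
  (3,4): δ = 120.44°  ·
antipodal pairs: 4

count = 4; pairs: (0,2), (1,3), (1,4), (2,4)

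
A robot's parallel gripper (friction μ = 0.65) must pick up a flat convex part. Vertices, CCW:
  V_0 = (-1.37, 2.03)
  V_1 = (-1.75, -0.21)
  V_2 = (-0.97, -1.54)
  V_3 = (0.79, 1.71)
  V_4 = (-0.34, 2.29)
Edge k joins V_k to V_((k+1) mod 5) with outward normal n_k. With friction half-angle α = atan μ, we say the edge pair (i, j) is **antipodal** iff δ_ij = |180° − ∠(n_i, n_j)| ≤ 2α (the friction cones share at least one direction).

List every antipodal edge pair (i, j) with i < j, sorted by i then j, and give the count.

count = 4; pairs: (0,2), (1,2), (1,3), (2,4)

α = atan 0.65 = 33.02°;  2α = 66.05°
n_0 = (-0.9859, +0.1673)
n_1 = (-0.8626, -0.5059)
n_2 = (+0.8793, -0.4762)
n_3 = (+0.4566, +0.8897)
n_4 = (-0.2447, +0.9696)
  (0,1): δ = 139.98°  ·
  (0,2): δ = 18.81°  ✓
  (0,3): δ = 72.46°  ·
  (0,4): δ = 113.80°  ·
  (1,2): δ = 58.83°  ✓
  (1,3): δ = 32.44°  ✓
  (1,4): δ = 73.78°  ·
  (2,3): δ = 88.73°  ·
  (2,4): δ = 47.40°  ✓
  (3,4): δ = 138.66°  ·
antipodal pairs: 4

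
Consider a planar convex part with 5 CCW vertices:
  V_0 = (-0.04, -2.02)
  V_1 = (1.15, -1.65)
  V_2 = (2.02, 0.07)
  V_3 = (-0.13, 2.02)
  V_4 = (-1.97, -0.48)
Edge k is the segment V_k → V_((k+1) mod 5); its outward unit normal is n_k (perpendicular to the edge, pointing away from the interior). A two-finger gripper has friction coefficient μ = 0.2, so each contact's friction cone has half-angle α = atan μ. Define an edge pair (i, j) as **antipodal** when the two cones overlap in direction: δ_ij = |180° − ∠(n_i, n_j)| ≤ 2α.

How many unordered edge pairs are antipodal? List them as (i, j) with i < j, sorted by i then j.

count = 2; pairs: (1,3), (2,4)

α = atan 0.2 = 11.31°;  2α = 22.62°
n_0 = (+0.2969, -0.9549)
n_1 = (+0.8923, -0.4514)
n_2 = (+0.6718, +0.7407)
n_3 = (-0.8054, +0.5928)
n_4 = (-0.6237, -0.7817)
  (0,1): δ = 134.10°  ·
  (0,2): δ = 59.48°  ·
  (0,3): δ = 36.38°  ·
  (0,4): δ = 124.14°  ·
  (1,2): δ = 105.38°  ·
  (1,3): δ = 9.52°  ✓
  (1,4): δ = 78.24°  ·
  (2,3): δ = 84.15°  ·
  (2,4): δ = 3.62°  ✓
  (3,4): δ = 92.23°  ·
antipodal pairs: 2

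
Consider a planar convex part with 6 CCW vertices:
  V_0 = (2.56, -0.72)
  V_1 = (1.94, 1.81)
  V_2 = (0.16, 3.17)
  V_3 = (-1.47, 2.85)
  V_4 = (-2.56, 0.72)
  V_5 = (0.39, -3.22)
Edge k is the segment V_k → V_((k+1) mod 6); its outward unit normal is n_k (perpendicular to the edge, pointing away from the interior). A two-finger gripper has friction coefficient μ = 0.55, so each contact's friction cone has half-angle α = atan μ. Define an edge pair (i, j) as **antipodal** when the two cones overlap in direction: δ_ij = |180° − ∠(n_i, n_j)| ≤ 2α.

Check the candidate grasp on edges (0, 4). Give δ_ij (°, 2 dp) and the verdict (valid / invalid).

δ = 23.05°, valid

α = atan 0.55 = 28.81°;  2α = 57.62°
edge 0: e_0 = (-0.62, +2.53);  n_0 = (+0.9713, +0.2380)
edge 4: e_4 = (+2.95, -3.94);  n_4 = (-0.8005, -0.5993)
∠(n_0, n_4) = 156.95°
δ = |180° − 156.95°| = 23.05°
23.05° ≤ 2α = 57.62°  →  valid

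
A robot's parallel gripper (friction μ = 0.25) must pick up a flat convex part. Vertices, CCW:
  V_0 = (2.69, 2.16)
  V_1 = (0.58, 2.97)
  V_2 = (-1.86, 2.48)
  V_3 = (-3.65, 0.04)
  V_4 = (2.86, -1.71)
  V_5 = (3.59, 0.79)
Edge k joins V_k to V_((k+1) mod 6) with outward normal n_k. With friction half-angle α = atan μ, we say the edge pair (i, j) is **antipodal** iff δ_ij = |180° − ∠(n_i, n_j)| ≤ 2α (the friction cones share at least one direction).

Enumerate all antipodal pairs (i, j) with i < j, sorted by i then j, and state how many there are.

count = 3; pairs: (0,3), (1,3), (2,4)

α = atan 0.25 = 14.04°;  2α = 28.07°
n_0 = (+0.3584, +0.9336)
n_1 = (-0.1969, +0.9804)
n_2 = (-0.8063, +0.5915)
n_3 = (-0.2596, -0.9657)
n_4 = (+0.9599, -0.2803)
n_5 = (+0.8358, +0.5491)
  (0,1): δ = 147.64°  ·
  (0,2): δ = 105.26°  ·
  (0,3): δ = 5.95°  ✓
  (0,4): δ = 94.72°  ·
  (0,5): δ = 144.30°  ·
  (1,2): δ = 137.62°  ·
  (1,3): δ = 26.40°  ✓
  (1,4): δ = 62.37°  ·
  (1,5): δ = 111.95°  ·
  (2,3): δ = 68.78°  ·
  (2,4): δ = 19.99°  ✓
  (2,5): δ = 69.57°  ·
  (3,4): δ = 91.23°  ·
  (3,5): δ = 41.65°  ·
  (4,5): δ = 130.42°  ·
antipodal pairs: 3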